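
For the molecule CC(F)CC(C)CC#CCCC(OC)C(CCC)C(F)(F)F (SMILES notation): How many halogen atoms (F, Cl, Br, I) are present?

4

Halogen atoms appear at heavy-atom positions 3, 20, 21, 22 (4×F).
Other groups present: 1 alkyne, 1 ether.
Halogen count: 4.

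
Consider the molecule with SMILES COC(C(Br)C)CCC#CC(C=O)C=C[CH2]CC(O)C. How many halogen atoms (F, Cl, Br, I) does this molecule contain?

Halogen atoms appear at heavy-atom position 5 (1×Br).
Other groups present: 1 aldehyde, 1 alkene, 1 alkyne, 1 ether, 1 hydroxyl.
Halogen count: 1.

1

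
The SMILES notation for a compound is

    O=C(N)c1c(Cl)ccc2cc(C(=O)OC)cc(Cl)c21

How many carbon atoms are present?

13

Count every carbon token in the SMILES (each C, including those in ring-closure positions and inside branches).
Carbon count: 13.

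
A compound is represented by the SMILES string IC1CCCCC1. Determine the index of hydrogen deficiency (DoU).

Degree of unsaturation = (number of rings) + (number of π bonds).
Ring closures in the SMILES: 1.
π bonds: none → 0 DoU from unsaturation.
Total DoU = 1 + 0 = 1.

1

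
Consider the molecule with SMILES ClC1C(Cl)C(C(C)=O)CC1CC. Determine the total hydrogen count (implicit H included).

Walk through each heavy atom and fill implicit hydrogens from standard valence (C 4, N 3, O 2, S 2, halogen 1):
  atom 1: Cl (halogen, monovalent) → 0 H
  atom 2: C, bond orders sum to 3 (valence 4) → 1 H
  atom 3: C, bond orders sum to 3 (valence 4) → 1 H
  atom 4: Cl (halogen, monovalent) → 0 H
  atom 5: C, bond orders sum to 3 (valence 4) → 1 H
  atom 6: C, bond orders sum to 4 (valence 4) → 0 H
  atom 7: C, bond orders sum to 1 (valence 4) → 3 H
  atom 8: O, bond orders sum to 2 (valence 2) → 0 H
  atom 9: C, bond orders sum to 2 (valence 4) → 2 H
  atom 10: C, bond orders sum to 3 (valence 4) → 1 H
  atom 11: C, bond orders sum to 2 (valence 4) → 2 H
  atom 12: C, bond orders sum to 1 (valence 4) → 3 H
Total hydrogens: 14.

14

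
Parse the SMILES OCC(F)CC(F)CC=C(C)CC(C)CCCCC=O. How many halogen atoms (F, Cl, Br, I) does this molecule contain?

2

Halogen atoms appear at heavy-atom positions 4, 7 (2×F).
Other groups present: 1 aldehyde, 1 alkene, 1 hydroxyl.
Halogen count: 2.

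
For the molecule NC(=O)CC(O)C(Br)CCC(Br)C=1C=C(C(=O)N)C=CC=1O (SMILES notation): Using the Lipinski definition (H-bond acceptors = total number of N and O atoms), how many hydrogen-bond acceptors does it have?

6

N atoms: 2; O atoms: 4.
Lipinski HBA = 2 + 4 = 6.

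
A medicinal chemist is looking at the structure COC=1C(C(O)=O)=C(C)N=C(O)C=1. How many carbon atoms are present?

8

Count every carbon token in the SMILES (each C, including those in ring-closure positions and inside branches).
Carbon count: 8.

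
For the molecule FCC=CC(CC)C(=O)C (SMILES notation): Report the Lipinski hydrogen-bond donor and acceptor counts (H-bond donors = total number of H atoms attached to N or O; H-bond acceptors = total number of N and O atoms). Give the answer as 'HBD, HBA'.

Donors: find every N or O and count the H atoms it carries.
  atom 9 (O): bond orders sum to 2 → 0 H
Lipinski HBD = 0.
Acceptors: N atoms = 0, O atoms = 1 → HBA = 1.

0, 1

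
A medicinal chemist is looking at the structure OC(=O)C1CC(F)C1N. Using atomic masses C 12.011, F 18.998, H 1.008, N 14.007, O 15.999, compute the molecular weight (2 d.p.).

First, the molecular formula is C5H8FNO2 (counting implicit H from valence).
  C: 5 × 12.011 = 60.055
  F: 1 × 18.998 = 18.998
  H: 8 × 1.008 = 8.064
  N: 1 × 14.007 = 14.007
  O: 2 × 15.999 = 31.998
Sum: 5×12.011 + 1×18.998 + 8×1.008 + 1×14.007 + 2×15.999 = 133.122 → 133.12 g/mol.

133.12 g/mol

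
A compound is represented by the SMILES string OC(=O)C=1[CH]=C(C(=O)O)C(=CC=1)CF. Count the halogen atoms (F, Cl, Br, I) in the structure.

Halogen atoms appear at heavy-atom position 14 (1×F).
Other groups present: 2 carboxylic acid.
Halogen count: 1.

1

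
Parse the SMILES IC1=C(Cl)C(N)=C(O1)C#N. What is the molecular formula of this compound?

C5H2ClIN2O

Walk through each heavy atom and fill implicit hydrogens from standard valence (C 4, N 3, O 2, S 2, halogen 1):
  atom 1: I (halogen, monovalent) → 0 H
  atom 2: C, bond orders sum to 4 (valence 4) → 0 H
  atom 3: C, bond orders sum to 4 (valence 4) → 0 H
  atom 4: Cl (halogen, monovalent) → 0 H
  atom 5: C, bond orders sum to 4 (valence 4) → 0 H
  atom 6: N, bond orders sum to 1 (valence 3) → 2 H
  atom 7: C, bond orders sum to 4 (valence 4) → 0 H
  atom 8: O, bond orders sum to 2 (valence 2) → 0 H
  atom 9: C, bond orders sum to 4 (valence 4) → 0 H
  atom 10: N, bond orders sum to 3 (valence 3) → 0 H
Totals → C:5, H:2, Cl:1, I:1, N:2, O:1.
In Hill order: C5H2ClIN2O.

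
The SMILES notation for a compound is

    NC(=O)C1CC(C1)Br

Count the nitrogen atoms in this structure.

Scan the SMILES for N atoms (remember two-letter symbols like Cl and Br are single atoms).
Nitrogen count: 1.

1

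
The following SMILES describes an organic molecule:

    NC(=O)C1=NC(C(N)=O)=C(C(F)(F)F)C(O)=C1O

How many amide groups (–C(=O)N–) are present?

2

The amide motif appears at heavy-atom positions 2, 7 in the SMILES.
Other groups present: 2 hydroxyl.
Amide count: 2.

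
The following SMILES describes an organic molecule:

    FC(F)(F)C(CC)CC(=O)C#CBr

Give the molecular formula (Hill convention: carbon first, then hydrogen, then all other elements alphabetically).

C8H8BrF3O

Walk through each heavy atom and fill implicit hydrogens from standard valence (C 4, N 3, O 2, S 2, halogen 1):
  atom 1: F (halogen, monovalent) → 0 H
  atom 2: C, bond orders sum to 4 (valence 4) → 0 H
  atom 3: F (halogen, monovalent) → 0 H
  atom 4: F (halogen, monovalent) → 0 H
  atom 5: C, bond orders sum to 3 (valence 4) → 1 H
  atom 6: C, bond orders sum to 2 (valence 4) → 2 H
  atom 7: C, bond orders sum to 1 (valence 4) → 3 H
  atom 8: C, bond orders sum to 2 (valence 4) → 2 H
  atom 9: C, bond orders sum to 4 (valence 4) → 0 H
  atom 10: O, bond orders sum to 2 (valence 2) → 0 H
  atom 11: C, bond orders sum to 4 (valence 4) → 0 H
  atom 12: C, bond orders sum to 4 (valence 4) → 0 H
  atom 13: Br (halogen, monovalent) → 0 H
Totals → C:8, H:8, Br:1, F:3, O:1.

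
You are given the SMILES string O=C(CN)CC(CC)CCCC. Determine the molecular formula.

C10H21NO

Walk through each heavy atom and fill implicit hydrogens from standard valence (C 4, N 3, O 2, S 2, halogen 1):
  atom 1: O, bond orders sum to 2 (valence 2) → 0 H
  atom 2: C, bond orders sum to 4 (valence 4) → 0 H
  atom 3: C, bond orders sum to 2 (valence 4) → 2 H
  atom 4: N, bond orders sum to 1 (valence 3) → 2 H
  atom 5: C, bond orders sum to 2 (valence 4) → 2 H
  atom 6: C, bond orders sum to 3 (valence 4) → 1 H
  atom 7: C, bond orders sum to 2 (valence 4) → 2 H
  atom 8: C, bond orders sum to 1 (valence 4) → 3 H
  atom 9: C, bond orders sum to 2 (valence 4) → 2 H
  atom 10: C, bond orders sum to 2 (valence 4) → 2 H
  atom 11: C, bond orders sum to 2 (valence 4) → 2 H
  atom 12: C, bond orders sum to 1 (valence 4) → 3 H
Totals → C:10, H:21, N:1, O:1.
In Hill order: C10H21NO.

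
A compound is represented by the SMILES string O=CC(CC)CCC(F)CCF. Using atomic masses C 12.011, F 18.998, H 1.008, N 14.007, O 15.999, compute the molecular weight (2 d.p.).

178.22 g/mol

First, the molecular formula is C9H16F2O (counting implicit H from valence).
  C: 9 × 12.011 = 108.099
  F: 2 × 18.998 = 37.996
  H: 16 × 1.008 = 16.128
  O: 1 × 15.999 = 15.999
Sum: 9×12.011 + 2×18.998 + 16×1.008 + 1×15.999 = 178.222 → 178.22 g/mol.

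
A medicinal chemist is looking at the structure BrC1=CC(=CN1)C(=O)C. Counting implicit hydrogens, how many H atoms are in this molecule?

6

Walk through each heavy atom and fill implicit hydrogens from standard valence (C 4, N 3, O 2, S 2, halogen 1):
  atom 1: Br (halogen, monovalent) → 0 H
  atom 2: C, bond orders sum to 4 (valence 4) → 0 H
  atom 3: C, bond orders sum to 3 (valence 4) → 1 H
  atom 4: C, bond orders sum to 4 (valence 4) → 0 H
  atom 5: C, bond orders sum to 3 (valence 4) → 1 H
  atom 6: N, bond orders sum to 2 (valence 3) → 1 H
  atom 7: C, bond orders sum to 4 (valence 4) → 0 H
  atom 8: O, bond orders sum to 2 (valence 2) → 0 H
  atom 9: C, bond orders sum to 1 (valence 4) → 3 H
Total hydrogens: 6.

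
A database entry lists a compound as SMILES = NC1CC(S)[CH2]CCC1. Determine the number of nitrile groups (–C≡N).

0

Scan the SMILES for the nitrile motif — none present.
Groups that are present: 1 primary amine, 1 thiol.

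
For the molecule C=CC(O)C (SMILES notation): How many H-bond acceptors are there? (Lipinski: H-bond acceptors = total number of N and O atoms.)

N atoms: 0; O atoms: 1.
Lipinski HBA = 0 + 1 = 1.

1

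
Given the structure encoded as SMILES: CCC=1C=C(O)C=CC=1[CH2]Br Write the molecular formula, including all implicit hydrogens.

Walk through each heavy atom and fill implicit hydrogens from standard valence (C 4, N 3, O 2, S 2, halogen 1):
  atom 1: C, bond orders sum to 1 (valence 4) → 3 H
  atom 2: C, bond orders sum to 2 (valence 4) → 2 H
  atom 3: C, bond orders sum to 4 (valence 4) → 0 H
  atom 4: C, bond orders sum to 3 (valence 4) → 1 H
  atom 5: C, bond orders sum to 4 (valence 4) → 0 H
  atom 6: O, bond orders sum to 1 (valence 2) → 1 H
  atom 7: C, bond orders sum to 3 (valence 4) → 1 H
  atom 8: C, bond orders sum to 3 (valence 4) → 1 H
  atom 9: C, bond orders sum to 4 (valence 4) → 0 H
  atom 10: C with explicit H count 2
  atom 11: Br (halogen, monovalent) → 0 H
Totals → C:9, H:11, Br:1, O:1.

C9H11BrO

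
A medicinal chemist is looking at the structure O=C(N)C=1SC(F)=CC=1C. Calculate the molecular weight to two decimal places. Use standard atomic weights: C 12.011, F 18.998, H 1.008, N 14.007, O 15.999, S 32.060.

159.18 g/mol

First, the molecular formula is C6H6FNOS (counting implicit H from valence).
  C: 6 × 12.011 = 72.066
  F: 1 × 18.998 = 18.998
  H: 6 × 1.008 = 6.048
  N: 1 × 14.007 = 14.007
  O: 1 × 15.999 = 15.999
  S: 1 × 32.060 = 32.060
Sum: 6×12.011 + 1×18.998 + 6×1.008 + 1×14.007 + 1×15.999 + 1×32.060 = 159.178 → 159.18 g/mol.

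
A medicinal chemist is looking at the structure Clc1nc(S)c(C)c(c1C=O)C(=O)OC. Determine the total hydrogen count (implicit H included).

Walk through each heavy atom and fill implicit hydrogens from standard valence (C 4, N 3, O 2, S 2, halogen 1); for lowercase aromatic atoms, an aromatic c carries 1 H when it has two neighbours and 0 H with three, and aromatic n carries 0 H:
  atom 1: Cl (halogen, monovalent) → 0 H
  atom 2: aromatic c, 3 neighbours → 0 H
  atom 3: aromatic n, 2 neighbours → 0 H
  atom 4: aromatic c, 3 neighbours → 0 H
  atom 5: S, bond orders sum to 1 (valence 2) → 1 H
  atom 6: aromatic c, 3 neighbours → 0 H
  atom 7: C, bond orders sum to 1 (valence 4) → 3 H
  atom 8: aromatic c, 3 neighbours → 0 H
  atom 9: aromatic c, 3 neighbours → 0 H
  atom 10: C, bond orders sum to 3 (valence 4) → 1 H
  atom 11: O, bond orders sum to 2 (valence 2) → 0 H
  atom 12: C, bond orders sum to 4 (valence 4) → 0 H
  atom 13: O, bond orders sum to 2 (valence 2) → 0 H
  atom 14: O, bond orders sum to 2 (valence 2) → 0 H
  atom 15: C, bond orders sum to 1 (valence 4) → 3 H
Total hydrogens: 8.

8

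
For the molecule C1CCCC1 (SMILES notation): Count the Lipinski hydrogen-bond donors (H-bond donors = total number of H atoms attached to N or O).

0

Donors: find every N or O and count the H atoms it carries.
  (no N or O atoms present)
Lipinski HBD = 0.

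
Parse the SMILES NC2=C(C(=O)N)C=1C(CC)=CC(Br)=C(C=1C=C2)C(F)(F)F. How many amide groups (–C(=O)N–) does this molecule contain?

The amide motif appears at heavy-atom position 4 in the SMILES.
Other groups present: 1 primary amine.
Amide count: 1.

1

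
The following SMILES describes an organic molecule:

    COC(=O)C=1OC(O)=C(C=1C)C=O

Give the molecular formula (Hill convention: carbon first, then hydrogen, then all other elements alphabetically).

C8H8O5

Walk through each heavy atom and fill implicit hydrogens from standard valence (C 4, N 3, O 2, S 2, halogen 1):
  atom 1: C, bond orders sum to 1 (valence 4) → 3 H
  atom 2: O, bond orders sum to 2 (valence 2) → 0 H
  atom 3: C, bond orders sum to 4 (valence 4) → 0 H
  atom 4: O, bond orders sum to 2 (valence 2) → 0 H
  atom 5: C, bond orders sum to 4 (valence 4) → 0 H
  atom 6: O, bond orders sum to 2 (valence 2) → 0 H
  atom 7: C, bond orders sum to 4 (valence 4) → 0 H
  atom 8: O, bond orders sum to 1 (valence 2) → 1 H
  atom 9: C, bond orders sum to 4 (valence 4) → 0 H
  atom 10: C, bond orders sum to 4 (valence 4) → 0 H
  atom 11: C, bond orders sum to 1 (valence 4) → 3 H
  atom 12: C, bond orders sum to 3 (valence 4) → 1 H
  atom 13: O, bond orders sum to 2 (valence 2) → 0 H
Totals → C:8, H:8, O:5.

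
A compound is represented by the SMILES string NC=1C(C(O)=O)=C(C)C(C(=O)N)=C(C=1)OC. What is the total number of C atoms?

10

Count every carbon token in the SMILES (each C, including those in ring-closure positions and inside branches).
Carbon count: 10.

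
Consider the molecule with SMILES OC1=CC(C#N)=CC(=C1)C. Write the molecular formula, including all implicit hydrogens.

C8H7NO

Walk through each heavy atom and fill implicit hydrogens from standard valence (C 4, N 3, O 2, S 2, halogen 1):
  atom 1: O, bond orders sum to 1 (valence 2) → 1 H
  atom 2: C, bond orders sum to 4 (valence 4) → 0 H
  atom 3: C, bond orders sum to 3 (valence 4) → 1 H
  atom 4: C, bond orders sum to 4 (valence 4) → 0 H
  atom 5: C, bond orders sum to 4 (valence 4) → 0 H
  atom 6: N, bond orders sum to 3 (valence 3) → 0 H
  atom 7: C, bond orders sum to 3 (valence 4) → 1 H
  atom 8: C, bond orders sum to 4 (valence 4) → 0 H
  atom 9: C, bond orders sum to 3 (valence 4) → 1 H
  atom 10: C, bond orders sum to 1 (valence 4) → 3 H
Totals → C:8, H:7, N:1, O:1.
In Hill order: C8H7NO.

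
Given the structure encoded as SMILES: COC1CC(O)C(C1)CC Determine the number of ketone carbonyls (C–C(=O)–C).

Scan the SMILES for the ketone motif — none present.
Groups that are present: 1 ether, 1 hydroxyl.

0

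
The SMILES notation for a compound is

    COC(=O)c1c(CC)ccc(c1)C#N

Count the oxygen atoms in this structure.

Scan the SMILES for O atoms (remember two-letter symbols like Cl and Br are single atoms).
Oxygen count: 2.

2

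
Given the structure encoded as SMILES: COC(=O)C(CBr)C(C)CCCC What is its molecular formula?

Walk through each heavy atom and fill implicit hydrogens from standard valence (C 4, N 3, O 2, S 2, halogen 1):
  atom 1: C, bond orders sum to 1 (valence 4) → 3 H
  atom 2: O, bond orders sum to 2 (valence 2) → 0 H
  atom 3: C, bond orders sum to 4 (valence 4) → 0 H
  atom 4: O, bond orders sum to 2 (valence 2) → 0 H
  atom 5: C, bond orders sum to 3 (valence 4) → 1 H
  atom 6: C, bond orders sum to 2 (valence 4) → 2 H
  atom 7: Br (halogen, monovalent) → 0 H
  atom 8: C, bond orders sum to 3 (valence 4) → 1 H
  atom 9: C, bond orders sum to 1 (valence 4) → 3 H
  atom 10: C, bond orders sum to 2 (valence 4) → 2 H
  atom 11: C, bond orders sum to 2 (valence 4) → 2 H
  atom 12: C, bond orders sum to 2 (valence 4) → 2 H
  atom 13: C, bond orders sum to 1 (valence 4) → 3 H
Totals → C:10, H:19, Br:1, O:2.

C10H19BrO2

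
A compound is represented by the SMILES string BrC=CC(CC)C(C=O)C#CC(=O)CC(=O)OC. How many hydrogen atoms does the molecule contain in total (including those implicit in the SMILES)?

15

Walk through each heavy atom and fill implicit hydrogens from standard valence (C 4, N 3, O 2, S 2, halogen 1):
  atom 1: Br (halogen, monovalent) → 0 H
  atom 2: C, bond orders sum to 3 (valence 4) → 1 H
  atom 3: C, bond orders sum to 3 (valence 4) → 1 H
  atom 4: C, bond orders sum to 3 (valence 4) → 1 H
  atom 5: C, bond orders sum to 2 (valence 4) → 2 H
  atom 6: C, bond orders sum to 1 (valence 4) → 3 H
  atom 7: C, bond orders sum to 3 (valence 4) → 1 H
  atom 8: C, bond orders sum to 3 (valence 4) → 1 H
  atom 9: O, bond orders sum to 2 (valence 2) → 0 H
  atom 10: C, bond orders sum to 4 (valence 4) → 0 H
  atom 11: C, bond orders sum to 4 (valence 4) → 0 H
  atom 12: C, bond orders sum to 4 (valence 4) → 0 H
  atom 13: O, bond orders sum to 2 (valence 2) → 0 H
  atom 14: C, bond orders sum to 2 (valence 4) → 2 H
  atom 15: C, bond orders sum to 4 (valence 4) → 0 H
  atom 16: O, bond orders sum to 2 (valence 2) → 0 H
  atom 17: O, bond orders sum to 2 (valence 2) → 0 H
  atom 18: C, bond orders sum to 1 (valence 4) → 3 H
Total hydrogens: 15.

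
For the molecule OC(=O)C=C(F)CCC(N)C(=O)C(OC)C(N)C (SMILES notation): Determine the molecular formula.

C11H19FN2O4

Walk through each heavy atom and fill implicit hydrogens from standard valence (C 4, N 3, O 2, S 2, halogen 1):
  atom 1: O, bond orders sum to 1 (valence 2) → 1 H
  atom 2: C, bond orders sum to 4 (valence 4) → 0 H
  atom 3: O, bond orders sum to 2 (valence 2) → 0 H
  atom 4: C, bond orders sum to 3 (valence 4) → 1 H
  atom 5: C, bond orders sum to 4 (valence 4) → 0 H
  atom 6: F (halogen, monovalent) → 0 H
  atom 7: C, bond orders sum to 2 (valence 4) → 2 H
  atom 8: C, bond orders sum to 2 (valence 4) → 2 H
  atom 9: C, bond orders sum to 3 (valence 4) → 1 H
  atom 10: N, bond orders sum to 1 (valence 3) → 2 H
  atom 11: C, bond orders sum to 4 (valence 4) → 0 H
  atom 12: O, bond orders sum to 2 (valence 2) → 0 H
  atom 13: C, bond orders sum to 3 (valence 4) → 1 H
  atom 14: O, bond orders sum to 2 (valence 2) → 0 H
  atom 15: C, bond orders sum to 1 (valence 4) → 3 H
  atom 16: C, bond orders sum to 3 (valence 4) → 1 H
  atom 17: N, bond orders sum to 1 (valence 3) → 2 H
  atom 18: C, bond orders sum to 1 (valence 4) → 3 H
Totals → C:11, H:19, F:1, N:2, O:4.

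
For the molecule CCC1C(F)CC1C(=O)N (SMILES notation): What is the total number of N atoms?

1

Scan the SMILES for N atoms (remember two-letter symbols like Cl and Br are single atoms).
Nitrogen count: 1.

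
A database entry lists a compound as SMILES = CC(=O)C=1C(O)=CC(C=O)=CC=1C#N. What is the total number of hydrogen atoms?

7

Walk through each heavy atom and fill implicit hydrogens from standard valence (C 4, N 3, O 2, S 2, halogen 1):
  atom 1: C, bond orders sum to 1 (valence 4) → 3 H
  atom 2: C, bond orders sum to 4 (valence 4) → 0 H
  atom 3: O, bond orders sum to 2 (valence 2) → 0 H
  atom 4: C, bond orders sum to 4 (valence 4) → 0 H
  atom 5: C, bond orders sum to 4 (valence 4) → 0 H
  atom 6: O, bond orders sum to 1 (valence 2) → 1 H
  atom 7: C, bond orders sum to 3 (valence 4) → 1 H
  atom 8: C, bond orders sum to 4 (valence 4) → 0 H
  atom 9: C, bond orders sum to 3 (valence 4) → 1 H
  atom 10: O, bond orders sum to 2 (valence 2) → 0 H
  atom 11: C, bond orders sum to 3 (valence 4) → 1 H
  atom 12: C, bond orders sum to 4 (valence 4) → 0 H
  atom 13: C, bond orders sum to 4 (valence 4) → 0 H
  atom 14: N, bond orders sum to 3 (valence 3) → 0 H
Total hydrogens: 7.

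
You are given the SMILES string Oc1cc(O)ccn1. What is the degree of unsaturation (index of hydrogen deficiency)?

4

Molecular formula: C5H5NO2.
DoU = (2C + 2 + N − H − X) / 2, where X is the halogen count and O/S are ignored.
    = (2·5 + 2 + 1 − 5 − 0) / 2 = 8 / 2 = 4.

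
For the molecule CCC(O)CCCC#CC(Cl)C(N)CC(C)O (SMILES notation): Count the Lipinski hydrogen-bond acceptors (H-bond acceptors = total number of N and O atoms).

3

N atoms: 1; O atoms: 2.
Lipinski HBA = 1 + 2 = 3.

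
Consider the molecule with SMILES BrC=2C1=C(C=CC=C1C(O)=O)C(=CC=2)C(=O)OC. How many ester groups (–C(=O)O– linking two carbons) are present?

The ester motif appears at heavy-atom position 15 in the SMILES.
Other groups present: 1 carboxylic acid.
Ester count: 1.

1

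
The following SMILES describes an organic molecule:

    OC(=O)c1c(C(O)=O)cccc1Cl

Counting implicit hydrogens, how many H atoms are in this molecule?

5

Walk through each heavy atom and fill implicit hydrogens from standard valence (C 4, N 3, O 2, S 2, halogen 1); for lowercase aromatic atoms, an aromatic c carries 1 H when it has two neighbours and 0 H with three, and aromatic n carries 0 H:
  atom 1: O, bond orders sum to 1 (valence 2) → 1 H
  atom 2: C, bond orders sum to 4 (valence 4) → 0 H
  atom 3: O, bond orders sum to 2 (valence 2) → 0 H
  atom 4: aromatic c, 3 neighbours → 0 H
  atom 5: aromatic c, 3 neighbours → 0 H
  atom 6: C, bond orders sum to 4 (valence 4) → 0 H
  atom 7: O, bond orders sum to 1 (valence 2) → 1 H
  atom 8: O, bond orders sum to 2 (valence 2) → 0 H
  atom 9: aromatic c, 2 neighbours → 1 H
  atom 10: aromatic c, 2 neighbours → 1 H
  atom 11: aromatic c, 2 neighbours → 1 H
  atom 12: aromatic c, 3 neighbours → 0 H
  atom 13: Cl (halogen, monovalent) → 0 H
Total hydrogens: 5.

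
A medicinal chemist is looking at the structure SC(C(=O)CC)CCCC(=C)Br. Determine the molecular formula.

C9H15BrOS

Walk through each heavy atom and fill implicit hydrogens from standard valence (C 4, N 3, O 2, S 2, halogen 1):
  atom 1: S, bond orders sum to 1 (valence 2) → 1 H
  atom 2: C, bond orders sum to 3 (valence 4) → 1 H
  atom 3: C, bond orders sum to 4 (valence 4) → 0 H
  atom 4: O, bond orders sum to 2 (valence 2) → 0 H
  atom 5: C, bond orders sum to 2 (valence 4) → 2 H
  atom 6: C, bond orders sum to 1 (valence 4) → 3 H
  atom 7: C, bond orders sum to 2 (valence 4) → 2 H
  atom 8: C, bond orders sum to 2 (valence 4) → 2 H
  atom 9: C, bond orders sum to 2 (valence 4) → 2 H
  atom 10: C, bond orders sum to 4 (valence 4) → 0 H
  atom 11: C, bond orders sum to 2 (valence 4) → 2 H
  atom 12: Br (halogen, monovalent) → 0 H
Totals → C:9, H:15, Br:1, O:1, S:1.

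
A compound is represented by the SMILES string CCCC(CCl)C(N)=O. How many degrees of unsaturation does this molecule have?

Molecular formula: C6H12ClNO.
DoU = (2C + 2 + N − H − X) / 2, where X is the halogen count and O/S are ignored.
    = (2·6 + 2 + 1 − 12 − 1) / 2 = 2 / 2 = 1.

1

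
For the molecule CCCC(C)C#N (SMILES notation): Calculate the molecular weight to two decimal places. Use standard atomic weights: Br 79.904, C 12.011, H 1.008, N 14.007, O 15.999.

97.16 g/mol

First, the molecular formula is C6H11N (counting implicit H from valence).
  C: 6 × 12.011 = 72.066
  H: 11 × 1.008 = 11.088
  N: 1 × 14.007 = 14.007
Sum: 6×12.011 + 11×1.008 + 1×14.007 = 97.161 → 97.16 g/mol.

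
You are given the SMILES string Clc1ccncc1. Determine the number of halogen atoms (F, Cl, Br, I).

Halogen atoms appear at heavy-atom position 1 (1×Cl).
Halogen count: 1.

1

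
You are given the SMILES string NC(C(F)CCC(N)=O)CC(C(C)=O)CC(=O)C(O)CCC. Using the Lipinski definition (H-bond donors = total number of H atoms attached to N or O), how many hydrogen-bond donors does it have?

Donors: find every N or O and count the H atoms it carries.
  atom 1 (N): bond orders sum to 1 → 2 H
  atom 8 (N): bond orders sum to 1 → 2 H
  atom 9 (O): bond orders sum to 2 → 0 H
  atom 14 (O): bond orders sum to 2 → 0 H
  atom 17 (O): bond orders sum to 2 → 0 H
  atom 19 (O): bond orders sum to 1 → 1 H
Lipinski HBD = 5.

5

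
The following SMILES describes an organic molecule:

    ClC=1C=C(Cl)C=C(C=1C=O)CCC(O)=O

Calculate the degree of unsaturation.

Degree of unsaturation = (number of rings) + (number of π bonds).
Ring closures in the SMILES: 1.
π bonds: 5 double bonds (each 1 DoU) → 5 DoU from unsaturation.
Total DoU = 1 + 5 = 6.

6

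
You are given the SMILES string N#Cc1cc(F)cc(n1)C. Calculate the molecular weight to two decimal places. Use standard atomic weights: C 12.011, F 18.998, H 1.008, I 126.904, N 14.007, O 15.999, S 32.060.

First, the molecular formula is C7H5FN2 (counting implicit H from valence).
  C: 7 × 12.011 = 84.077
  F: 1 × 18.998 = 18.998
  H: 5 × 1.008 = 5.040
  N: 2 × 14.007 = 28.014
Sum: 7×12.011 + 1×18.998 + 5×1.008 + 2×14.007 = 136.129 → 136.13 g/mol.

136.13 g/mol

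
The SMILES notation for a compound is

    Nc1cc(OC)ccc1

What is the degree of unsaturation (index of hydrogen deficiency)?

4

Molecular formula: C7H9NO.
DoU = (2C + 2 + N − H − X) / 2, where X is the halogen count and O/S are ignored.
    = (2·7 + 2 + 1 − 9 − 0) / 2 = 8 / 2 = 4.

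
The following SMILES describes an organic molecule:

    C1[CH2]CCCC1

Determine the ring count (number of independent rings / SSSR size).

1

In SMILES, each pair of matching ring-closure digits denotes one ring-closing bond; the number of such bonds equals the number of independent rings.
Ring-closure bonds here: 1.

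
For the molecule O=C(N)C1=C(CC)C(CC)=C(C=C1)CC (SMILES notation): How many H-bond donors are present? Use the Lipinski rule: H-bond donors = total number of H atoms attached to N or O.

2

Donors: find every N or O and count the H atoms it carries.
  atom 1 (O): bond orders sum to 2 → 0 H
  atom 3 (N): bond orders sum to 1 → 2 H
Lipinski HBD = 2.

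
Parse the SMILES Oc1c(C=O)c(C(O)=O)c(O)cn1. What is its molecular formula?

Walk through each heavy atom and fill implicit hydrogens from standard valence (C 4, N 3, O 2, S 2, halogen 1); for lowercase aromatic atoms, an aromatic c carries 1 H when it has two neighbours and 0 H with three, and aromatic n carries 0 H:
  atom 1: O, bond orders sum to 1 (valence 2) → 1 H
  atom 2: aromatic c, 3 neighbours → 0 H
  atom 3: aromatic c, 3 neighbours → 0 H
  atom 4: C, bond orders sum to 3 (valence 4) → 1 H
  atom 5: O, bond orders sum to 2 (valence 2) → 0 H
  atom 6: aromatic c, 3 neighbours → 0 H
  atom 7: C, bond orders sum to 4 (valence 4) → 0 H
  atom 8: O, bond orders sum to 1 (valence 2) → 1 H
  atom 9: O, bond orders sum to 2 (valence 2) → 0 H
  atom 10: aromatic c, 3 neighbours → 0 H
  atom 11: O, bond orders sum to 1 (valence 2) → 1 H
  atom 12: aromatic c, 2 neighbours → 1 H
  atom 13: aromatic n, 2 neighbours → 0 H
Totals → C:7, H:5, N:1, O:5.

C7H5NO5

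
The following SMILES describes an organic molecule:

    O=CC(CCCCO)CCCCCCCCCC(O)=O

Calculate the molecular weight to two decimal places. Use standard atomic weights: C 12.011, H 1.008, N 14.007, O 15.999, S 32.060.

First, the molecular formula is C16H30O4 (counting implicit H from valence).
  C: 16 × 12.011 = 192.176
  H: 30 × 1.008 = 30.240
  O: 4 × 15.999 = 63.996
Sum: 16×12.011 + 30×1.008 + 4×15.999 = 286.412 → 286.41 g/mol.

286.41 g/mol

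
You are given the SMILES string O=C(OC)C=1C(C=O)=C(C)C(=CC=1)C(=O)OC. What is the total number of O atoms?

5

Scan the SMILES for O atoms (remember two-letter symbols like Cl and Br are single atoms).
Oxygen count: 5.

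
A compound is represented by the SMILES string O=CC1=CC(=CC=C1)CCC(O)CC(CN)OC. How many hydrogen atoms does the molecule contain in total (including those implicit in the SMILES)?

21

Walk through each heavy atom and fill implicit hydrogens from standard valence (C 4, N 3, O 2, S 2, halogen 1):
  atom 1: O, bond orders sum to 2 (valence 2) → 0 H
  atom 2: C, bond orders sum to 3 (valence 4) → 1 H
  atom 3: C, bond orders sum to 4 (valence 4) → 0 H
  atom 4: C, bond orders sum to 3 (valence 4) → 1 H
  atom 5: C, bond orders sum to 4 (valence 4) → 0 H
  atom 6: C, bond orders sum to 3 (valence 4) → 1 H
  atom 7: C, bond orders sum to 3 (valence 4) → 1 H
  atom 8: C, bond orders sum to 3 (valence 4) → 1 H
  atom 9: C, bond orders sum to 2 (valence 4) → 2 H
  atom 10: C, bond orders sum to 2 (valence 4) → 2 H
  atom 11: C, bond orders sum to 3 (valence 4) → 1 H
  atom 12: O, bond orders sum to 1 (valence 2) → 1 H
  atom 13: C, bond orders sum to 2 (valence 4) → 2 H
  atom 14: C, bond orders sum to 3 (valence 4) → 1 H
  atom 15: C, bond orders sum to 2 (valence 4) → 2 H
  atom 16: N, bond orders sum to 1 (valence 3) → 2 H
  atom 17: O, bond orders sum to 2 (valence 2) → 0 H
  atom 18: C, bond orders sum to 1 (valence 4) → 3 H
Total hydrogens: 21.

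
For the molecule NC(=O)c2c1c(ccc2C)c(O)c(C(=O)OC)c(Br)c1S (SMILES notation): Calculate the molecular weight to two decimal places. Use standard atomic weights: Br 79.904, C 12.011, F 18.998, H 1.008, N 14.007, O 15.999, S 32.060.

370.22 g/mol

First, the molecular formula is C14H12BrNO4S (counting implicit H from valence).
  Br: 1 × 79.904 = 79.904
  C: 14 × 12.011 = 168.154
  H: 12 × 1.008 = 12.096
  N: 1 × 14.007 = 14.007
  O: 4 × 15.999 = 63.996
  S: 1 × 32.060 = 32.060
Sum: 1×79.904 + 14×12.011 + 12×1.008 + 1×14.007 + 4×15.999 + 1×32.060 = 370.217 → 370.22 g/mol.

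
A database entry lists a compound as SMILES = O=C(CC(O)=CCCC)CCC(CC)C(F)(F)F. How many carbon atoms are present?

13

Count every carbon token in the SMILES (each C, including those in ring-closure positions and inside branches).
Carbon count: 13.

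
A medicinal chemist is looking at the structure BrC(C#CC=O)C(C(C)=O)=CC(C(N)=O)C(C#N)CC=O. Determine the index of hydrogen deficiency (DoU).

9

Molecular formula: C14H13BrN2O4.
DoU = (2C + 2 + N − H − X) / 2, where X is the halogen count and O/S are ignored.
    = (2·14 + 2 + 2 − 13 − 1) / 2 = 18 / 2 = 9.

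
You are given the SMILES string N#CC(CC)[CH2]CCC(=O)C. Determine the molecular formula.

C9H15NO

Walk through each heavy atom and fill implicit hydrogens from standard valence (C 4, N 3, O 2, S 2, halogen 1):
  atom 1: N, bond orders sum to 3 (valence 3) → 0 H
  atom 2: C, bond orders sum to 4 (valence 4) → 0 H
  atom 3: C, bond orders sum to 3 (valence 4) → 1 H
  atom 4: C, bond orders sum to 2 (valence 4) → 2 H
  atom 5: C, bond orders sum to 1 (valence 4) → 3 H
  atom 6: C with explicit H count 2
  atom 7: C, bond orders sum to 2 (valence 4) → 2 H
  atom 8: C, bond orders sum to 2 (valence 4) → 2 H
  atom 9: C, bond orders sum to 4 (valence 4) → 0 H
  atom 10: O, bond orders sum to 2 (valence 2) → 0 H
  atom 11: C, bond orders sum to 1 (valence 4) → 3 H
Totals → C:9, H:15, N:1, O:1.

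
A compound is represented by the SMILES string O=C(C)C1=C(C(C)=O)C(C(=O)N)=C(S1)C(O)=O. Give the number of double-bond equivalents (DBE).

7

Molecular formula: C10H9NO5S.
DoU = (2C + 2 + N − H − X) / 2, where X is the halogen count and O/S are ignored.
    = (2·10 + 2 + 1 − 9 − 0) / 2 = 14 / 2 = 7.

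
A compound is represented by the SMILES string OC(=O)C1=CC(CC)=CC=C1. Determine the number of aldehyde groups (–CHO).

Scan the SMILES for the aldehyde motif — none present.
Groups that are present: 1 carboxylic acid.

0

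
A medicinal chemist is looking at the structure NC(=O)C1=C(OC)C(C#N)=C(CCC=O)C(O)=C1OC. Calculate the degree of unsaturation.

Degree of unsaturation = (number of rings) + (number of π bonds).
Ring closures in the SMILES: 1.
π bonds: 5 double bonds (each 1 DoU), 1 triple bond (each 2 DoU) → 7 DoU from unsaturation.
Total DoU = 1 + 7 = 8.

8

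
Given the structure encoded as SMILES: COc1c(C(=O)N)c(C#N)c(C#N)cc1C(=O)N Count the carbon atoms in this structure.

Count every carbon token in the SMILES (each C, including those in ring-closure positions and inside branches).
Carbon count: 11.

11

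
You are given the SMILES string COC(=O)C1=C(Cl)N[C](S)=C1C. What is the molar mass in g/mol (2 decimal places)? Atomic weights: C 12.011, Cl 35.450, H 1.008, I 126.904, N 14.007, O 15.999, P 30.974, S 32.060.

205.66 g/mol

First, the molecular formula is C7H8ClNO2S (counting implicit H from valence).
  C: 7 × 12.011 = 84.077
  Cl: 1 × 35.450 = 35.450
  H: 8 × 1.008 = 8.064
  N: 1 × 14.007 = 14.007
  O: 2 × 15.999 = 31.998
  S: 1 × 32.060 = 32.060
Sum: 7×12.011 + 1×35.450 + 8×1.008 + 1×14.007 + 2×15.999 + 1×32.060 = 205.656 → 205.66 g/mol.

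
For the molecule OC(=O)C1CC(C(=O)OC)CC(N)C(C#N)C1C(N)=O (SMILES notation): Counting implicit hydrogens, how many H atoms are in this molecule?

Walk through each heavy atom and fill implicit hydrogens from standard valence (C 4, N 3, O 2, S 2, halogen 1):
  atom 1: O, bond orders sum to 1 (valence 2) → 1 H
  atom 2: C, bond orders sum to 4 (valence 4) → 0 H
  atom 3: O, bond orders sum to 2 (valence 2) → 0 H
  atom 4: C, bond orders sum to 3 (valence 4) → 1 H
  atom 5: C, bond orders sum to 2 (valence 4) → 2 H
  atom 6: C, bond orders sum to 3 (valence 4) → 1 H
  atom 7: C, bond orders sum to 4 (valence 4) → 0 H
  atom 8: O, bond orders sum to 2 (valence 2) → 0 H
  atom 9: O, bond orders sum to 2 (valence 2) → 0 H
  atom 10: C, bond orders sum to 1 (valence 4) → 3 H
  atom 11: C, bond orders sum to 2 (valence 4) → 2 H
  atom 12: C, bond orders sum to 3 (valence 4) → 1 H
  atom 13: N, bond orders sum to 1 (valence 3) → 2 H
  atom 14: C, bond orders sum to 3 (valence 4) → 1 H
  atom 15: C, bond orders sum to 4 (valence 4) → 0 H
  atom 16: N, bond orders sum to 3 (valence 3) → 0 H
  atom 17: C, bond orders sum to 3 (valence 4) → 1 H
  atom 18: C, bond orders sum to 4 (valence 4) → 0 H
  atom 19: N, bond orders sum to 1 (valence 3) → 2 H
  atom 20: O, bond orders sum to 2 (valence 2) → 0 H
Total hydrogens: 17.

17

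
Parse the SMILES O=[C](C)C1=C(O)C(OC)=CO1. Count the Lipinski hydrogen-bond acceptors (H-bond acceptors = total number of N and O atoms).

N atoms: 0; O atoms: 4.
Lipinski HBA = 0 + 4 = 4.

4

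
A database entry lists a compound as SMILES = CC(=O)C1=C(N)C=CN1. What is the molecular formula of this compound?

Walk through each heavy atom and fill implicit hydrogens from standard valence (C 4, N 3, O 2, S 2, halogen 1):
  atom 1: C, bond orders sum to 1 (valence 4) → 3 H
  atom 2: C, bond orders sum to 4 (valence 4) → 0 H
  atom 3: O, bond orders sum to 2 (valence 2) → 0 H
  atom 4: C, bond orders sum to 4 (valence 4) → 0 H
  atom 5: C, bond orders sum to 4 (valence 4) → 0 H
  atom 6: N, bond orders sum to 1 (valence 3) → 2 H
  atom 7: C, bond orders sum to 3 (valence 4) → 1 H
  atom 8: C, bond orders sum to 3 (valence 4) → 1 H
  atom 9: N, bond orders sum to 2 (valence 3) → 1 H
Totals → C:6, H:8, N:2, O:1.
In Hill order: C6H8N2O.

C6H8N2O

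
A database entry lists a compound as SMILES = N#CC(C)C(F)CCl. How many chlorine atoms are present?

Scan the SMILES for Cl atoms (remember two-letter symbols like Cl and Br are single atoms).
Chlorine count: 1.

1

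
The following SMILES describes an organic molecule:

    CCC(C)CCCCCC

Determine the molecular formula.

C10H22

Walk through each heavy atom and fill implicit hydrogens from standard valence (C 4, N 3, O 2, S 2, halogen 1):
  atom 1: C, bond orders sum to 1 (valence 4) → 3 H
  atom 2: C, bond orders sum to 2 (valence 4) → 2 H
  atom 3: C, bond orders sum to 3 (valence 4) → 1 H
  atom 4: C, bond orders sum to 1 (valence 4) → 3 H
  atom 5: C, bond orders sum to 2 (valence 4) → 2 H
  atom 6: C, bond orders sum to 2 (valence 4) → 2 H
  atom 7: C, bond orders sum to 2 (valence 4) → 2 H
  atom 8: C, bond orders sum to 2 (valence 4) → 2 H
  atom 9: C, bond orders sum to 2 (valence 4) → 2 H
  atom 10: C, bond orders sum to 1 (valence 4) → 3 H
Totals → C:10, H:22.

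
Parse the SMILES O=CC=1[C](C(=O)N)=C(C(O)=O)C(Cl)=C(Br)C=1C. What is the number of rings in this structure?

In SMILES, each pair of matching ring-closure digits denotes one ring-closing bond; the number of such bonds equals the number of independent rings.
Ring-closure bonds here: 1.

1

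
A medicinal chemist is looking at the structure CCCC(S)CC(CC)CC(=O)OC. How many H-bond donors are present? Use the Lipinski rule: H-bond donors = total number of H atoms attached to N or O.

Donors: find every N or O and count the H atoms it carries.
  atom 12 (O): bond orders sum to 2 → 0 H
  atom 13 (O): bond orders sum to 2 → 0 H
Lipinski HBD = 0.

0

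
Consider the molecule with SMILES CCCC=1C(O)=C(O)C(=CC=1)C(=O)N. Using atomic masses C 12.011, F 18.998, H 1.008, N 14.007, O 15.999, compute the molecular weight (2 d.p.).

First, the molecular formula is C10H13NO3 (counting implicit H from valence).
  C: 10 × 12.011 = 120.110
  H: 13 × 1.008 = 13.104
  N: 1 × 14.007 = 14.007
  O: 3 × 15.999 = 47.997
Sum: 10×12.011 + 13×1.008 + 1×14.007 + 3×15.999 = 195.218 → 195.22 g/mol.

195.22 g/mol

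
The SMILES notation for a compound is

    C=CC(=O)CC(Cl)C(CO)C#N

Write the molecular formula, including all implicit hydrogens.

Walk through each heavy atom and fill implicit hydrogens from standard valence (C 4, N 3, O 2, S 2, halogen 1):
  atom 1: C, bond orders sum to 2 (valence 4) → 2 H
  atom 2: C, bond orders sum to 3 (valence 4) → 1 H
  atom 3: C, bond orders sum to 4 (valence 4) → 0 H
  atom 4: O, bond orders sum to 2 (valence 2) → 0 H
  atom 5: C, bond orders sum to 2 (valence 4) → 2 H
  atom 6: C, bond orders sum to 3 (valence 4) → 1 H
  atom 7: Cl (halogen, monovalent) → 0 H
  atom 8: C, bond orders sum to 3 (valence 4) → 1 H
  atom 9: C, bond orders sum to 2 (valence 4) → 2 H
  atom 10: O, bond orders sum to 1 (valence 2) → 1 H
  atom 11: C, bond orders sum to 4 (valence 4) → 0 H
  atom 12: N, bond orders sum to 3 (valence 3) → 0 H
Totals → C:8, H:10, Cl:1, N:1, O:2.
In Hill order: C8H10ClNO2.

C8H10ClNO2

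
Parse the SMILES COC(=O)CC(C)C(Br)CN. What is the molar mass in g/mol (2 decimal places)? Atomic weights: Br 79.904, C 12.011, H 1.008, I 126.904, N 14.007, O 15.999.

224.10 g/mol

First, the molecular formula is C7H14BrNO2 (counting implicit H from valence).
  Br: 1 × 79.904 = 79.904
  C: 7 × 12.011 = 84.077
  H: 14 × 1.008 = 14.112
  N: 1 × 14.007 = 14.007
  O: 2 × 15.999 = 31.998
Sum: 1×79.904 + 7×12.011 + 14×1.008 + 1×14.007 + 2×15.999 = 224.098 → 224.10 g/mol.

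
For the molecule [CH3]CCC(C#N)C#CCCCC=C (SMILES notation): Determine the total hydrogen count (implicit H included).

17

Walk through each heavy atom and fill implicit hydrogens from standard valence (C 4, N 3, O 2, S 2, halogen 1):
  atom 1: C with explicit H count 3
  atom 2: C, bond orders sum to 2 (valence 4) → 2 H
  atom 3: C, bond orders sum to 2 (valence 4) → 2 H
  atom 4: C, bond orders sum to 3 (valence 4) → 1 H
  atom 5: C, bond orders sum to 4 (valence 4) → 0 H
  atom 6: N, bond orders sum to 3 (valence 3) → 0 H
  atom 7: C, bond orders sum to 4 (valence 4) → 0 H
  atom 8: C, bond orders sum to 4 (valence 4) → 0 H
  atom 9: C, bond orders sum to 2 (valence 4) → 2 H
  atom 10: C, bond orders sum to 2 (valence 4) → 2 H
  atom 11: C, bond orders sum to 2 (valence 4) → 2 H
  atom 12: C, bond orders sum to 3 (valence 4) → 1 H
  atom 13: C, bond orders sum to 2 (valence 4) → 2 H
Total hydrogens: 17.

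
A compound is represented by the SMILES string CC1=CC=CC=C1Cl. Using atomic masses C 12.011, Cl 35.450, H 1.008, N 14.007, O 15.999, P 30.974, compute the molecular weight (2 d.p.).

First, the molecular formula is C7H7Cl (counting implicit H from valence).
  C: 7 × 12.011 = 84.077
  Cl: 1 × 35.450 = 35.450
  H: 7 × 1.008 = 7.056
Sum: 7×12.011 + 1×35.450 + 7×1.008 = 126.583 → 126.58 g/mol.

126.58 g/mol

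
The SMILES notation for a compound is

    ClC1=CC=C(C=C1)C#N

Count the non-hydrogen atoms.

Every atom symbol written in the SMILES (organic subset) is one heavy atom; implicit H are not written.
Heavy atoms by element → C:7, Cl:1, N:1.
Total: 9.

9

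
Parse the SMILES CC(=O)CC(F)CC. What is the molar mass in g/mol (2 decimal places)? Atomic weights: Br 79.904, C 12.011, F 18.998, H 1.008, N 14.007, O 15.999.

118.15 g/mol

First, the molecular formula is C6H11FO (counting implicit H from valence).
  C: 6 × 12.011 = 72.066
  F: 1 × 18.998 = 18.998
  H: 11 × 1.008 = 11.088
  O: 1 × 15.999 = 15.999
Sum: 6×12.011 + 1×18.998 + 11×1.008 + 1×15.999 = 118.151 → 118.15 g/mol.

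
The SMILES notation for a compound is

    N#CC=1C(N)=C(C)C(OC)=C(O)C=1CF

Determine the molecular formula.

Walk through each heavy atom and fill implicit hydrogens from standard valence (C 4, N 3, O 2, S 2, halogen 1):
  atom 1: N, bond orders sum to 3 (valence 3) → 0 H
  atom 2: C, bond orders sum to 4 (valence 4) → 0 H
  atom 3: C, bond orders sum to 4 (valence 4) → 0 H
  atom 4: C, bond orders sum to 4 (valence 4) → 0 H
  atom 5: N, bond orders sum to 1 (valence 3) → 2 H
  atom 6: C, bond orders sum to 4 (valence 4) → 0 H
  atom 7: C, bond orders sum to 1 (valence 4) → 3 H
  atom 8: C, bond orders sum to 4 (valence 4) → 0 H
  atom 9: O, bond orders sum to 2 (valence 2) → 0 H
  atom 10: C, bond orders sum to 1 (valence 4) → 3 H
  atom 11: C, bond orders sum to 4 (valence 4) → 0 H
  atom 12: O, bond orders sum to 1 (valence 2) → 1 H
  atom 13: C, bond orders sum to 4 (valence 4) → 0 H
  atom 14: C, bond orders sum to 2 (valence 4) → 2 H
  atom 15: F (halogen, monovalent) → 0 H
Totals → C:10, H:11, F:1, N:2, O:2.
In Hill order: C10H11FN2O2.

C10H11FN2O2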